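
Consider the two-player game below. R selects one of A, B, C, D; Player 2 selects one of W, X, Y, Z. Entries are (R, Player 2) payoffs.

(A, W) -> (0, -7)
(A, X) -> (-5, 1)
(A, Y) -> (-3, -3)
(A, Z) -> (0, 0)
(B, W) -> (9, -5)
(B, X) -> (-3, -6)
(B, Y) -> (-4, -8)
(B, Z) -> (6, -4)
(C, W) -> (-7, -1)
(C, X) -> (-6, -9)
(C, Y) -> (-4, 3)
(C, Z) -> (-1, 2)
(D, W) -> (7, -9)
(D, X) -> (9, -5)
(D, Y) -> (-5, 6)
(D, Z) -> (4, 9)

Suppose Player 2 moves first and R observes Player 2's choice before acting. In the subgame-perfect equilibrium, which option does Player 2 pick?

R best-responds to each possible Player 2 move:
- W: BR = B, leader payoff -5.
- X: BR = D, leader payoff -5.
- Y: BR = A, leader payoff -3.
- Z: BR = B, leader payoff -4.
Maximizing over -5, -5, -3, -4, Player 2 chooses Y. Subgame-perfect outcome: (A, Y) with payoffs (-3, -3).

Y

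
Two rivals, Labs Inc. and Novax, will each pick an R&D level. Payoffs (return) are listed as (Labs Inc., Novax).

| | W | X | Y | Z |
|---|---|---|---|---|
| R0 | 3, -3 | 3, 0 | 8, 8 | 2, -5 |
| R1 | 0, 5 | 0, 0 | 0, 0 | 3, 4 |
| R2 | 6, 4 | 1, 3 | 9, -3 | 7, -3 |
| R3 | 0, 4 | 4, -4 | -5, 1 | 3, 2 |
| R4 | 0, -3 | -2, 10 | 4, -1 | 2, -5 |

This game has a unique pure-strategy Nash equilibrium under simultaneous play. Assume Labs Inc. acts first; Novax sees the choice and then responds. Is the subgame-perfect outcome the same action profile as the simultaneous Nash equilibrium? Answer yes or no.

no

Work backward from Novax's decision.
- R0 → Novax plays Y (best of -3, 0, 8, -5); Labs Inc. gets 8.
- R1 → Novax plays W (best of 5, 0, 0, 4); Labs Inc. gets 0.
- R2 → Novax plays W (best of 4, 3, -3, -3); Labs Inc. gets 6.
- R3 → Novax plays W (best of 4, -4, 1, 2); Labs Inc. gets 0.
- R4 → Novax plays X (best of -3, 10, -1, -5); Labs Inc. gets -2.
Among 8, 0, 6, 0, -2, the best is 8 at R0. Subgame-perfect outcome: (R0, Y) with payoffs (8, 8).
For the simultaneous game, intersect best replies.
Labs Inc.'s best replies: W→R2; X→R3; Y→R2; Z→R2.
Novax's best replies: R0→Y; R1→W; R2→W; R3→W; R4→X.
Only (R2, W) has each player best-responding; Nash payoffs (6, 4).
Sequential outcome (R0, Y) differs from the Nash profile (R2, W).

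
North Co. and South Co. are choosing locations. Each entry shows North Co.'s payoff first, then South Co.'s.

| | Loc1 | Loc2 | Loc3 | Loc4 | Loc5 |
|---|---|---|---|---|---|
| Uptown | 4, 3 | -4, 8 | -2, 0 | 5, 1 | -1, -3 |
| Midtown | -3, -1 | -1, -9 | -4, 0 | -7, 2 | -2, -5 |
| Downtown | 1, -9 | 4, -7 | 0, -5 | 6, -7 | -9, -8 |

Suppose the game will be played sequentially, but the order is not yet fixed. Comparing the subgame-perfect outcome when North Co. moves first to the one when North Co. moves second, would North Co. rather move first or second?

If North Co. leads: South Co.'s best replies are Uptown→Loc2, Midtown→Loc4, Downtown→Loc3; North Co.'s induced payoffs -4, -7, 0; outcome (Downtown, Loc3), payoffs (0, -5).
If South Co. leads: North Co.'s best replies are Loc1→Uptown, Loc2→Downtown, Loc3→Downtown, Loc4→Downtown, Loc5→Uptown; South Co.'s induced payoffs 3, -7, -5, -7, -3; outcome (Uptown, Loc1), payoffs (4, 3).
North Co. gets 0 moving first and 4 moving second, so North Co. prefers to move second.

second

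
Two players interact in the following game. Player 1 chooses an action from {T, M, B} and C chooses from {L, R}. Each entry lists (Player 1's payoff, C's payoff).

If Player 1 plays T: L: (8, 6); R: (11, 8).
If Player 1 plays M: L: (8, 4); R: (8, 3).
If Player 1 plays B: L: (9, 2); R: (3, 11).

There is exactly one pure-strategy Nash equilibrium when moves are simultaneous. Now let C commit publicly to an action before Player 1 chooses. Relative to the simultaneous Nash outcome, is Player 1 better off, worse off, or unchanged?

unchanged

Solve by backward induction (C leads).
- L → Player 1 plays B (best of 8, 8, 9); C gets 2.
- R → Player 1 plays T (best of 11, 8, 3); C gets 8.
C's induced payoffs are 2, 8, so C commits to R. Subgame-perfect outcome: (T, R) with payoffs (11, 8).
For the simultaneous game, intersect best replies.
Player 1's best replies: L→B; R→T.
C's best replies: T→R; M→L; B→R.
Only (T, R) has each player best-responding; Nash payoffs (11, 8).
Player 1 earns 11 sequentially versus 11 at the Nash outcome: unchanged.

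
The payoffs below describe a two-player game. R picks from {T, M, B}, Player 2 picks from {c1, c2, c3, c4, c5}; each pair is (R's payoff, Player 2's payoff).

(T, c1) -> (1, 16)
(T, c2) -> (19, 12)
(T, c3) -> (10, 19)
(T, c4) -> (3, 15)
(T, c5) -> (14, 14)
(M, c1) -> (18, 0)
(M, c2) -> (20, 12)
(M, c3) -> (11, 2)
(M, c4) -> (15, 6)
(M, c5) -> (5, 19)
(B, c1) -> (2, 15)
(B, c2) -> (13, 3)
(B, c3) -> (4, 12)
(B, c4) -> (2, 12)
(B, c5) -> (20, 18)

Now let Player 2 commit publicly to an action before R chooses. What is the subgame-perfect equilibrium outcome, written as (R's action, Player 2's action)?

(B, c5)

Backward induction with Player 2 moving first.
- c1: R compares 1, 18, 2 and picks M; Player 2 would get 0.
- c2: R compares 19, 20, 13 and picks M; Player 2 would get 12.
- c3: R compares 10, 11, 4 and picks M; Player 2 would get 2.
- c4: R compares 3, 15, 2 and picks M; Player 2 would get 6.
- c5: R compares 14, 5, 20 and picks B; Player 2 would get 18.
Maximizing over 0, 12, 2, 6, 18, Player 2 chooses c5. Subgame-perfect outcome: (B, c5) with payoffs (20, 18).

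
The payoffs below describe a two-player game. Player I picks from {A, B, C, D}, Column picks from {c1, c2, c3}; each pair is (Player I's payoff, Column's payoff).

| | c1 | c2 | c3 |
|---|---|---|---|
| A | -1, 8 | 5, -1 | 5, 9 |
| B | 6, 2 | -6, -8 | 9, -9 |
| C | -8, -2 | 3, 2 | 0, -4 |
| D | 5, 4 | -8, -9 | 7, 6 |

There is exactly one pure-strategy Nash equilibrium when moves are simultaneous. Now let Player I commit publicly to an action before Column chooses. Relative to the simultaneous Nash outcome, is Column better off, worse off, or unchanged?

Backward induction with Player I moving first.
- A: Column compares 8, -1, 9 and picks c3; Player I would get 5.
- B: Column compares 2, -8, -9 and picks c1; Player I would get 6.
- C: Column compares -2, 2, -4 and picks c2; Player I would get 3.
- D: Column compares 4, -9, 6 and picks c3; Player I would get 7.
Player I's induced payoffs are 5, 6, 3, 7, so Player I commits to D. Subgame-perfect outcome: (D, c3) with payoffs (7, 6).
Under simultaneous play:
Player I's best replies: c1→B; c2→A; c3→B.
Column's best replies: A→c3; B→c1; C→c2; D→c3.
The unique mutual best reply is (B, c1), giving (6, 2).
Column earns 6 sequentially versus 2 at the Nash outcome: better off.

better off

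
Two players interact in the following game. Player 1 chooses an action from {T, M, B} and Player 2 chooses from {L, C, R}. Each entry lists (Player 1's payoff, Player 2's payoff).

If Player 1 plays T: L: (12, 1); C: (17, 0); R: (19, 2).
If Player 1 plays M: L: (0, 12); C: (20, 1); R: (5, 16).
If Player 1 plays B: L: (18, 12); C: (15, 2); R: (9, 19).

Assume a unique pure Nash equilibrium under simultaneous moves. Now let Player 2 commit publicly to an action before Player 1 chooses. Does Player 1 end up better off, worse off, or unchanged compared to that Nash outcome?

worse off

Solve by backward induction (Player 2 leads).
- L: Player 1 compares 12, 0, 18 and picks B; Player 2 would get 12.
- C: Player 1 compares 17, 20, 15 and picks M; Player 2 would get 1.
- R: Player 1 compares 19, 5, 9 and picks T; Player 2 would get 2.
Player 2's induced payoffs are 12, 1, 2, so Player 2 commits to L. Subgame-perfect outcome: (B, L) with payoffs (18, 12).
Under simultaneous play:
Player 1's best replies: L→B; C→M; R→T.
Player 2's best replies: T→R; M→R; B→R.
The unique mutual best reply is (T, R), giving (19, 2).
Player 1 earns 18 sequentially versus 19 at the Nash outcome: worse off.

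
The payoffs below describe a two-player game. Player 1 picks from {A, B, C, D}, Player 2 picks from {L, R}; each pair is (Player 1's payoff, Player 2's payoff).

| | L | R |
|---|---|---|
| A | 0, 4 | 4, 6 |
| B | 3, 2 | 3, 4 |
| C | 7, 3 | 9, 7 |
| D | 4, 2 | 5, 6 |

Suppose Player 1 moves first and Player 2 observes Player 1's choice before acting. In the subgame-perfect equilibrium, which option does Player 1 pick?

Backward induction with Player 1 moving first.
- A: Player 2 compares 4, 6 and picks R; Player 1 would get 4.
- B: Player 2 compares 2, 4 and picks R; Player 1 would get 3.
- C: Player 2 compares 3, 7 and picks R; Player 1 would get 9.
- D: Player 2 compares 2, 6 and picks R; Player 1 would get 5.
Maximizing over 4, 3, 9, 5, Player 1 chooses C. Subgame-perfect outcome: (C, R) with payoffs (9, 7).

C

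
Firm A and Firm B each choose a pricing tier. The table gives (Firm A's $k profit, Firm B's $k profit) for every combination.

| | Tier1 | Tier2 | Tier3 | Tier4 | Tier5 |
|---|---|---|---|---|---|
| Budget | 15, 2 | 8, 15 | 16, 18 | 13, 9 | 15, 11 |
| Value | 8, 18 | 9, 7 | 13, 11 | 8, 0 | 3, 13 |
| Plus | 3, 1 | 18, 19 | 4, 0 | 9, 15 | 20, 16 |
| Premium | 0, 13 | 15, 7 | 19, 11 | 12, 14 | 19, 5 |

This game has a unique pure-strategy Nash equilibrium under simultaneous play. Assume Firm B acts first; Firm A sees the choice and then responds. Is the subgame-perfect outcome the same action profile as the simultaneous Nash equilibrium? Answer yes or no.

Solve by backward induction (Firm B leads).
- Tier1 → Firm A plays Budget (best of 15, 8, 3, 0); Firm B gets 2.
- Tier2 → Firm A plays Plus (best of 8, 9, 18, 15); Firm B gets 19.
- Tier3 → Firm A plays Premium (best of 16, 13, 4, 19); Firm B gets 11.
- Tier4 → Firm A plays Budget (best of 13, 8, 9, 12); Firm B gets 9.
- Tier5 → Firm A plays Plus (best of 15, 3, 20, 19); Firm B gets 16.
Firm B's induced payoffs are 2, 19, 11, 9, 16, so Firm B commits to Tier2. Subgame-perfect outcome: (Plus, Tier2) with payoffs (18, 19).
Under simultaneous play:
Firm A's best replies: Tier1→Budget; Tier2→Plus; Tier3→Premium; Tier4→Budget; Tier5→Plus.
Firm B's best replies: Budget→Tier3; Value→Tier1; Plus→Tier2; Premium→Tier4.
Only (Plus, Tier2) has each player best-responding; Nash payoffs (18, 19).
Sequential outcome (Plus, Tier2) coincides with the Nash profile (Plus, Tier2).

yes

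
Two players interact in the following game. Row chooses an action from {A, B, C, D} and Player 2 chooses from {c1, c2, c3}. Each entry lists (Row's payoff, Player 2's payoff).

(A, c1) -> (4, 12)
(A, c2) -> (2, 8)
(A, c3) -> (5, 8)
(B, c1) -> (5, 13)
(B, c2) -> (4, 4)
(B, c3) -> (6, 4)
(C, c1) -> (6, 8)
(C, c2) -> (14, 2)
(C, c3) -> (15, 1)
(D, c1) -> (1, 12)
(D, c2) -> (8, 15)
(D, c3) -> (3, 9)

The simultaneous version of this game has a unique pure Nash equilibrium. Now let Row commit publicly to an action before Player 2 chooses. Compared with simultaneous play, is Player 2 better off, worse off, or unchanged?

Solve by backward induction (Row leads).
- A: Player 2 compares 12, 8, 8 and picks c1; Row would get 4.
- B: Player 2 compares 13, 4, 4 and picks c1; Row would get 5.
- C: Player 2 compares 8, 2, 1 and picks c1; Row would get 6.
- D: Player 2 compares 12, 15, 9 and picks c2; Row would get 8.
Row's induced payoffs are 4, 5, 6, 8, so Row commits to D. Subgame-perfect outcome: (D, c2) with payoffs (8, 15).
For the simultaneous game, intersect best replies.
Row's best replies: c1→C; c2→C; c3→C.
Player 2's best replies: A→c1; B→c1; C→c1; D→c2.
The unique mutual best reply is (C, c1), giving (6, 8).
Player 2 earns 15 sequentially versus 8 at the Nash outcome: better off.

better off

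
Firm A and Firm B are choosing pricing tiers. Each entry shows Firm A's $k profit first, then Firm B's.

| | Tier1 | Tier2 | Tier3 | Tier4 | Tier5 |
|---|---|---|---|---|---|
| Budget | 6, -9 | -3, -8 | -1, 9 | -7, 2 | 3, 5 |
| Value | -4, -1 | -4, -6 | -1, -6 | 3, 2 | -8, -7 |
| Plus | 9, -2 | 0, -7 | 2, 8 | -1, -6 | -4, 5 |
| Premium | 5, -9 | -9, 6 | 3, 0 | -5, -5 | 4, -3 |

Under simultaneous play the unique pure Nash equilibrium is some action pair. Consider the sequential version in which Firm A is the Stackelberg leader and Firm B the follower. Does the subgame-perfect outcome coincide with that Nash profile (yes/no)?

Solve by backward induction (Firm A leads).
- Budget: BR = Tier3, leader payoff -1.
- Value: BR = Tier4, leader payoff 3.
- Plus: BR = Tier3, leader payoff 2.
- Premium: BR = Tier2, leader payoff -9.
Among -1, 3, 2, -9, the best is 3 at Value. Subgame-perfect outcome: (Value, Tier4) with payoffs (3, 2).
Under simultaneous play:
Firm A's best replies: Tier1→Plus; Tier2→Plus; Tier3→Premium; Tier4→Value; Tier5→Premium.
Firm B's best replies: Budget→Tier3; Value→Tier4; Plus→Tier3; Premium→Tier2.
The unique mutual best reply is (Value, Tier4), giving (3, 2).
Sequential outcome (Value, Tier4) coincides with the Nash profile (Value, Tier4).

yes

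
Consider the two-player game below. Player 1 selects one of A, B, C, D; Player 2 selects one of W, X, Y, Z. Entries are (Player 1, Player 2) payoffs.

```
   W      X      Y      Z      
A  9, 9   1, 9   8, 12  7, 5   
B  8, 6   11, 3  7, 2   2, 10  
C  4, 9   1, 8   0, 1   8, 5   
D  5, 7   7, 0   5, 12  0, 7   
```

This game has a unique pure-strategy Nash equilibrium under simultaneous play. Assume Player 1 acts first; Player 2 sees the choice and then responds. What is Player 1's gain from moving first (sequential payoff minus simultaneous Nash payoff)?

Work backward from Player 2's decision.
- A: Player 2 compares 9, 9, 12, 5 and picks Y; Player 1 would get 8.
- B: Player 2 compares 6, 3, 2, 10 and picks Z; Player 1 would get 2.
- C: Player 2 compares 9, 8, 1, 5 and picks W; Player 1 would get 4.
- D: Player 2 compares 7, 0, 12, 7 and picks Y; Player 1 would get 5.
Player 1's induced payoffs are 8, 2, 4, 5, so Player 1 commits to A. Subgame-perfect outcome: (A, Y) with payoffs (8, 12).
Under simultaneous play:
Player 1's best replies: W→A; X→B; Y→A; Z→C.
Player 2's best replies: A→Y; B→Z; C→W; D→Y.
Only (A, Y) has each player best-responding; Nash payoffs (8, 12).
Player 1's commitment gain: 8 − 8 = 0.

0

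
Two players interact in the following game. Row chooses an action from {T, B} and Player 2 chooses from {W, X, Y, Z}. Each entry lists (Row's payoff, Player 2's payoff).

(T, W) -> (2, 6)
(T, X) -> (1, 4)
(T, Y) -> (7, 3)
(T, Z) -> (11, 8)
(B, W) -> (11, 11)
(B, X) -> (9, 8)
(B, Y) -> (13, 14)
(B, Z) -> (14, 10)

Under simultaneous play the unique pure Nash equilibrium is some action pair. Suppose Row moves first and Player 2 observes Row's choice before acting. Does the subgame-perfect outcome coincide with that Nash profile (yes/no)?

yes

Solve by backward induction (Row leads).
- T: BR = Z, leader payoff 11.
- B: BR = Y, leader payoff 13.
Row's induced payoffs are 11, 13, so Row commits to B. Subgame-perfect outcome: (B, Y) with payoffs (13, 14).
Now find the simultaneous Nash equilibrium.
Row's best replies: W→B; X→B; Y→B; Z→B.
Player 2's best replies: T→Z; B→Y.
Only (B, Y) has each player best-responding; Nash payoffs (13, 14).
Sequential outcome (B, Y) coincides with the Nash profile (B, Y).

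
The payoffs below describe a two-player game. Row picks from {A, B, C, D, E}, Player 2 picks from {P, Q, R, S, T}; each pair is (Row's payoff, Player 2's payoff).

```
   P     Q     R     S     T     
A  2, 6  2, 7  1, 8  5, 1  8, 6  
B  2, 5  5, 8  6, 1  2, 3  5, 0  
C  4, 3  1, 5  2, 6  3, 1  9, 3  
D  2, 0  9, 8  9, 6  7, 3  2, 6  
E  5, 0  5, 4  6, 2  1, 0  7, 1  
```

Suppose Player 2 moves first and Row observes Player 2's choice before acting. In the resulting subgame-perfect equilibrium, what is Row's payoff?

Backward induction with Player 2 moving first.
- P: BR = E, leader payoff 0.
- Q: BR = D, leader payoff 8.
- R: BR = D, leader payoff 6.
- S: BR = D, leader payoff 3.
- T: BR = C, leader payoff 3.
Maximizing over 0, 8, 6, 3, 3, Player 2 chooses Q. Subgame-perfect outcome: (D, Q) with payoffs (9, 8).

9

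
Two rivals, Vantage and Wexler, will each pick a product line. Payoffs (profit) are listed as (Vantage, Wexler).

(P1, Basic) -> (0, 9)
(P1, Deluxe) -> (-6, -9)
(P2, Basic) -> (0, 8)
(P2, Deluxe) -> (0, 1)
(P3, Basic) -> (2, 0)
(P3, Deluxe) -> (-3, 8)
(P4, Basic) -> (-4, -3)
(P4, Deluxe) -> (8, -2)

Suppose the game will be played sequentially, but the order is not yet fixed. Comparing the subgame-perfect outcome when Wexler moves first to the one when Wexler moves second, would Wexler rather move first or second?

first

If Vantage leads: Wexler's best replies are P1→Basic, P2→Basic, P3→Deluxe, P4→Deluxe; Vantage's induced payoffs 0, 0, -3, 8; outcome (P4, Deluxe), payoffs (8, -2).
If Wexler leads: Vantage's best replies are Basic→P3, Deluxe→P4; Wexler's induced payoffs 0, -2; outcome (P3, Basic), payoffs (2, 0).
Wexler gets 0 moving first and -2 moving second, so Wexler prefers to move first.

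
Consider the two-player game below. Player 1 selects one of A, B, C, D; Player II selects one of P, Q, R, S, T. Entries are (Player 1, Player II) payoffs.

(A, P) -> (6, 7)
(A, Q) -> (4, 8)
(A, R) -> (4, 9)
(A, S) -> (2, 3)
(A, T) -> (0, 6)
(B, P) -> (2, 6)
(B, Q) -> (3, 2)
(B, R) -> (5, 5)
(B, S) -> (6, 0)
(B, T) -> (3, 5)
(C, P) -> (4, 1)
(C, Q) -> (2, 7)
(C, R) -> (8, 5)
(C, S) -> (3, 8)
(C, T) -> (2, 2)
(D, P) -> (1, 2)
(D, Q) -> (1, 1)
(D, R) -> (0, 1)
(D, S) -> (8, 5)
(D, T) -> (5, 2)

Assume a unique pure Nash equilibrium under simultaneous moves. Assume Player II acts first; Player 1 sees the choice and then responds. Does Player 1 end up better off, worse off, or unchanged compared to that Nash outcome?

worse off

Solve by backward induction (Player II leads).
- P: BR = A, leader payoff 7.
- Q: BR = A, leader payoff 8.
- R: BR = C, leader payoff 5.
- S: BR = D, leader payoff 5.
- T: BR = D, leader payoff 2.
Among 7, 8, 5, 5, 2, the best is 8 at Q. Subgame-perfect outcome: (A, Q) with payoffs (4, 8).
Now find the simultaneous Nash equilibrium.
Player 1's best replies: P→A; Q→A; R→C; S→D; T→D.
Player II's best replies: A→R; B→P; C→S; D→S.
The unique mutual best reply is (D, S), giving (8, 5).
Player 1 earns 4 sequentially versus 8 at the Nash outcome: worse off.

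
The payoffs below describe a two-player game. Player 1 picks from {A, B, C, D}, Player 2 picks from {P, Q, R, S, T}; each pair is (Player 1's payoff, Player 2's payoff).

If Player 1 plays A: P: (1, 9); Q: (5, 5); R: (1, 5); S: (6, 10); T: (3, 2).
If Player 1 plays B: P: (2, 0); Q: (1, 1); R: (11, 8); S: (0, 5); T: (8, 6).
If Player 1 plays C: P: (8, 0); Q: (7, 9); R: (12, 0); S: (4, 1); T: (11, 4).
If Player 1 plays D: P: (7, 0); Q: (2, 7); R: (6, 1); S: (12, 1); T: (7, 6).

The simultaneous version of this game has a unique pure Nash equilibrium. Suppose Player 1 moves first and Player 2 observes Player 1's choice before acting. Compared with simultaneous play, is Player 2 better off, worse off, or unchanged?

worse off

Backward induction with Player 1 moving first.
- A: Player 2 compares 9, 5, 5, 10, 2 and picks S; Player 1 would get 6.
- B: Player 2 compares 0, 1, 8, 5, 6 and picks R; Player 1 would get 11.
- C: Player 2 compares 0, 9, 0, 1, 4 and picks Q; Player 1 would get 7.
- D: Player 2 compares 0, 7, 1, 1, 6 and picks Q; Player 1 would get 2.
Maximizing over 6, 11, 7, 2, Player 1 chooses B. Subgame-perfect outcome: (B, R) with payoffs (11, 8).
Under simultaneous play:
Player 1's best replies: P→C; Q→C; R→C; S→D; T→C.
Player 2's best replies: A→S; B→R; C→Q; D→Q.
Only (C, Q) has each player best-responding; Nash payoffs (7, 9).
Player 2 earns 8 sequentially versus 9 at the Nash outcome: worse off.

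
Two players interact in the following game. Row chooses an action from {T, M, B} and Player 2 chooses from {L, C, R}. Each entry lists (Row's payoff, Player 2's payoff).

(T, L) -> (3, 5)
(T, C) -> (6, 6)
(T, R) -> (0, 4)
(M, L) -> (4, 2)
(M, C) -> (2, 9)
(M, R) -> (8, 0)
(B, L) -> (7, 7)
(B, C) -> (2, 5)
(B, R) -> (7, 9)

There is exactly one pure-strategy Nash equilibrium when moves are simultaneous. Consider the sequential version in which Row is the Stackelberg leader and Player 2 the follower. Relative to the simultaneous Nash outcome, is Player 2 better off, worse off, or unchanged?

better off

Solve by backward induction (Row leads).
- T: BR = C, leader payoff 6.
- M: BR = C, leader payoff 2.
- B: BR = R, leader payoff 7.
Maximizing over 6, 2, 7, Row chooses B. Subgame-perfect outcome: (B, R) with payoffs (7, 9).
For the simultaneous game, intersect best replies.
Row's best replies: L→B; C→T; R→M.
Player 2's best replies: T→C; M→C; B→R.
Only (T, C) has each player best-responding; Nash payoffs (6, 6).
Player 2 earns 9 sequentially versus 6 at the Nash outcome: better off.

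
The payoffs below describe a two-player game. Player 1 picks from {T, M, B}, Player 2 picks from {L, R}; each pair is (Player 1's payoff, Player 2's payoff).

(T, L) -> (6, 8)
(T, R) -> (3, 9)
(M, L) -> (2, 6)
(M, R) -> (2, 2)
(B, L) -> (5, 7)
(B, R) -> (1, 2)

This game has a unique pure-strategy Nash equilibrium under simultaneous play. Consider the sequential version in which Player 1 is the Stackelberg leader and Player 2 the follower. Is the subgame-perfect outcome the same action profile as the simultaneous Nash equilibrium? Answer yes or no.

no

Work backward from Player 2's decision.
- T: Player 2 compares 8, 9 and picks R; Player 1 would get 3.
- M: Player 2 compares 6, 2 and picks L; Player 1 would get 2.
- B: Player 2 compares 7, 2 and picks L; Player 1 would get 5.
Among 3, 2, 5, the best is 5 at B. Subgame-perfect outcome: (B, L) with payoffs (5, 7).
For the simultaneous game, intersect best replies.
Player 1's best replies: L→T; R→T.
Player 2's best replies: T→R; M→L; B→L.
Only (T, R) has each player best-responding; Nash payoffs (3, 9).
Sequential outcome (B, L) differs from the Nash profile (T, R).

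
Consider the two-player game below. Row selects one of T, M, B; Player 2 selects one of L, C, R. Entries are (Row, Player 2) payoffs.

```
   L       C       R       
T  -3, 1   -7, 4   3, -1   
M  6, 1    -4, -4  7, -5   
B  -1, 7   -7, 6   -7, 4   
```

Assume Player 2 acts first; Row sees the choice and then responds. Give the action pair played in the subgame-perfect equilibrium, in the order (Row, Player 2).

(M, L)

Backward induction with Player 2 moving first.
- L: Row compares -3, 6, -1 and picks M; Player 2 would get 1.
- C: Row compares -7, -4, -7 and picks M; Player 2 would get -4.
- R: Row compares 3, 7, -7 and picks M; Player 2 would get -5.
Among 1, -4, -5, the best is 1 at L. Subgame-perfect outcome: (M, L) with payoffs (6, 1).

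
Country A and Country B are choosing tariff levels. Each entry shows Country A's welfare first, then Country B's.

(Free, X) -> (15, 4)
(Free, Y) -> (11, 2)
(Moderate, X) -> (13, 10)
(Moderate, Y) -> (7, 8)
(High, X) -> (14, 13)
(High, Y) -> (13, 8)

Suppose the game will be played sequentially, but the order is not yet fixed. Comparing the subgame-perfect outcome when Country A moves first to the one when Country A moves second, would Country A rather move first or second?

If Country A leads: Country B's best replies are Free→X, Moderate→X, High→X; Country A's induced payoffs 15, 13, 14; outcome (Free, X), payoffs (15, 4).
If Country B leads: Country A's best replies are X→Free, Y→High; Country B's induced payoffs 4, 8; outcome (High, Y), payoffs (13, 8).
Country A gets 15 moving first and 13 moving second, so Country A prefers to move first.

first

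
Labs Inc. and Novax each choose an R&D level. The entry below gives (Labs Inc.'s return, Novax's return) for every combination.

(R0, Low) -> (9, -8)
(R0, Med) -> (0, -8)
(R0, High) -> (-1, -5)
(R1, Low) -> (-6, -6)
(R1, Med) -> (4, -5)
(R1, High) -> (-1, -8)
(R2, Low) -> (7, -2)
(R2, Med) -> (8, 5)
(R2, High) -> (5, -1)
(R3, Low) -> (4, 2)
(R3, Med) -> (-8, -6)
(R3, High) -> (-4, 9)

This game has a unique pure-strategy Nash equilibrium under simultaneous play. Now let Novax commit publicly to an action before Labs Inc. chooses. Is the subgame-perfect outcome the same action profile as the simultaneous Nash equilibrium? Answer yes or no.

yes

Work backward from Labs Inc.'s decision.
- Low: Labs Inc. compares 9, -6, 7, 4 and picks R0; Novax would get -8.
- Med: Labs Inc. compares 0, 4, 8, -8 and picks R2; Novax would get 5.
- High: Labs Inc. compares -1, -1, 5, -4 and picks R2; Novax would get -1.
Among -8, 5, -1, the best is 5 at Med. Subgame-perfect outcome: (R2, Med) with payoffs (8, 5).
Now find the simultaneous Nash equilibrium.
Labs Inc.'s best replies: Low→R0; Med→R2; High→R2.
Novax's best replies: R0→High; R1→Med; R2→Med; R3→High.
Only (R2, Med) has each player best-responding; Nash payoffs (8, 5).
Sequential outcome (R2, Med) coincides with the Nash profile (R2, Med).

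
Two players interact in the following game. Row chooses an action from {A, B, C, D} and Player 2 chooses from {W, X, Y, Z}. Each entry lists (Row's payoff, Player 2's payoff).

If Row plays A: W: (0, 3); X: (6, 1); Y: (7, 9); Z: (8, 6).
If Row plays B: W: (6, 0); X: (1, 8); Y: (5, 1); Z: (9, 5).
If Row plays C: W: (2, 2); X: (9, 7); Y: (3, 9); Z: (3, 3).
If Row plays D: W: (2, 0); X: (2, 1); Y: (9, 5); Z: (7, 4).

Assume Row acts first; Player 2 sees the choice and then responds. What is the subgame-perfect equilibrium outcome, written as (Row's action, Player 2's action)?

Player 2 best-responds to each possible Row move:
- A: Player 2 compares 3, 1, 9, 6 and picks Y; Row would get 7.
- B: Player 2 compares 0, 8, 1, 5 and picks X; Row would get 1.
- C: Player 2 compares 2, 7, 9, 3 and picks Y; Row would get 3.
- D: Player 2 compares 0, 1, 5, 4 and picks Y; Row would get 9.
Row's induced payoffs are 7, 1, 3, 9, so Row commits to D. Subgame-perfect outcome: (D, Y) with payoffs (9, 5).

(D, Y)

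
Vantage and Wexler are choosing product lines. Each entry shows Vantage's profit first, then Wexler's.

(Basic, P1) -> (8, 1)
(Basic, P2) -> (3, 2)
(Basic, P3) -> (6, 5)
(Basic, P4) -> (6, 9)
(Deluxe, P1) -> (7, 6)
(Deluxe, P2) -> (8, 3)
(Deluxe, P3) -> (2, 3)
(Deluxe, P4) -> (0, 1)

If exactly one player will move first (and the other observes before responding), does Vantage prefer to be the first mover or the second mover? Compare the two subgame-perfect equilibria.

If Vantage leads: Wexler's best replies are Basic→P4, Deluxe→P1; Vantage's induced payoffs 6, 7; outcome (Deluxe, P1), payoffs (7, 6).
If Wexler leads: Vantage's best replies are P1→Basic, P2→Deluxe, P3→Basic, P4→Basic; Wexler's induced payoffs 1, 3, 5, 9; outcome (Basic, P4), payoffs (6, 9).
Vantage gets 7 moving first and 6 moving second, so Vantage prefers to move first.

first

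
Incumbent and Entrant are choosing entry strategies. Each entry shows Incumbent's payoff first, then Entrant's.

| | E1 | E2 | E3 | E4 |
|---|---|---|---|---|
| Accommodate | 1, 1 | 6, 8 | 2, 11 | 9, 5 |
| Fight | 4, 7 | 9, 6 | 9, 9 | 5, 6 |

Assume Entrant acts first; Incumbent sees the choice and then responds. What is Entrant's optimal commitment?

E3

Backward induction with Entrant moving first.
- E1: BR = Fight, leader payoff 7.
- E2: BR = Fight, leader payoff 6.
- E3: BR = Fight, leader payoff 9.
- E4: BR = Accommodate, leader payoff 5.
Maximizing over 7, 6, 9, 5, Entrant chooses E3. Subgame-perfect outcome: (Fight, E3) with payoffs (9, 9).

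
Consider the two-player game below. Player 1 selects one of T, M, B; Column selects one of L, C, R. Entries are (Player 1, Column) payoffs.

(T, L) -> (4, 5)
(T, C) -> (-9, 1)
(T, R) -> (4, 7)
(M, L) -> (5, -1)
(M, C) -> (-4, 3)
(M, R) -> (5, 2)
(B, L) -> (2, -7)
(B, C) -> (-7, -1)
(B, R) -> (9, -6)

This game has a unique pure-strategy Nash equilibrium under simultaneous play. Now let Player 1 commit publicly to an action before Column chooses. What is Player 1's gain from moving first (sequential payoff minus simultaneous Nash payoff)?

8

Column best-responds to each possible Player 1 move:
- T → Column plays R (best of 5, 1, 7); Player 1 gets 4.
- M → Column plays C (best of -1, 3, 2); Player 1 gets -4.
- B → Column plays C (best of -7, -1, -6); Player 1 gets -7.
Maximizing over 4, -4, -7, Player 1 chooses T. Subgame-perfect outcome: (T, R) with payoffs (4, 7).
Under simultaneous play:
Player 1's best replies: L→M; C→M; R→B.
Column's best replies: T→R; M→C; B→C.
The unique mutual best reply is (M, C), giving (-4, 3).
Player 1's commitment gain: 4 − -4 = 8.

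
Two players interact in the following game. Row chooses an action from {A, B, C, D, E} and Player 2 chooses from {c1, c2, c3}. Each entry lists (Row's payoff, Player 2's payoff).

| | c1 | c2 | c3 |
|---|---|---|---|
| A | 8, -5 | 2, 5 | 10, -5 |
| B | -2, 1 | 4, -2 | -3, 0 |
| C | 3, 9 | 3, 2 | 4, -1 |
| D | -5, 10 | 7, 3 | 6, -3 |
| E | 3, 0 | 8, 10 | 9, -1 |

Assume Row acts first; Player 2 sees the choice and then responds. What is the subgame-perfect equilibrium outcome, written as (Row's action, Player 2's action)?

(E, c2)

Work backward from Player 2's decision.
- A: Player 2 compares -5, 5, -5 and picks c2; Row would get 2.
- B: Player 2 compares 1, -2, 0 and picks c1; Row would get -2.
- C: Player 2 compares 9, 2, -1 and picks c1; Row would get 3.
- D: Player 2 compares 10, 3, -3 and picks c1; Row would get -5.
- E: Player 2 compares 0, 10, -1 and picks c2; Row would get 8.
Row's induced payoffs are 2, -2, 3, -5, 8, so Row commits to E. Subgame-perfect outcome: (E, c2) with payoffs (8, 10).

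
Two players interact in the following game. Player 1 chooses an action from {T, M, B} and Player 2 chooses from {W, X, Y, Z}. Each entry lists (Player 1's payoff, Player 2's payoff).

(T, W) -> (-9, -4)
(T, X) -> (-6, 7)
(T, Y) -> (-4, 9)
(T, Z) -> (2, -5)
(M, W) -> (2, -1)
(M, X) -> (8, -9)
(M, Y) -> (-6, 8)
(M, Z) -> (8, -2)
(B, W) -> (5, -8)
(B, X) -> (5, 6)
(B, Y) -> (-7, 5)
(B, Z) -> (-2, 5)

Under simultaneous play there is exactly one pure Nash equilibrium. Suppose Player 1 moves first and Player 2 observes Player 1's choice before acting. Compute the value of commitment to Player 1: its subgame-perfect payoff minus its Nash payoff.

9

Player 2 best-responds to each possible Player 1 move:
- T → Player 2 plays Y (best of -4, 7, 9, -5); Player 1 gets -4.
- M → Player 2 plays Y (best of -1, -9, 8, -2); Player 1 gets -6.
- B → Player 2 plays X (best of -8, 6, 5, 5); Player 1 gets 5.
Player 1's induced payoffs are -4, -6, 5, so Player 1 commits to B. Subgame-perfect outcome: (B, X) with payoffs (5, 6).
Now find the simultaneous Nash equilibrium.
Player 1's best replies: W→B; X→M; Y→T; Z→M.
Player 2's best replies: T→Y; M→Y; B→X.
Only (T, Y) has each player best-responding; Nash payoffs (-4, 9).
Player 1's commitment gain: 5 − -4 = 9.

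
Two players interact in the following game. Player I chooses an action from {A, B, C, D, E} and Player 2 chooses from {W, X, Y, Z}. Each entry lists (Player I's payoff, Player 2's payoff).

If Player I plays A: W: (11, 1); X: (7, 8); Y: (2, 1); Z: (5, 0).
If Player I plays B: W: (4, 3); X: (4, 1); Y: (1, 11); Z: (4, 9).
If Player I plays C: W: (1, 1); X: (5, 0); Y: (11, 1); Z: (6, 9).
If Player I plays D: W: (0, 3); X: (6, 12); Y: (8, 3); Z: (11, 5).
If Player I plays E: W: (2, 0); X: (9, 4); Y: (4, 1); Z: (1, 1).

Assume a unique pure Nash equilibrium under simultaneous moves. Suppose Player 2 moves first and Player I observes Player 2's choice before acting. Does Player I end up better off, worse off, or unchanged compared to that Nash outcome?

better off

Backward induction with Player 2 moving first.
- W → Player I plays A (best of 11, 4, 1, 0, 2); Player 2 gets 1.
- X → Player I plays E (best of 7, 4, 5, 6, 9); Player 2 gets 4.
- Y → Player I plays C (best of 2, 1, 11, 8, 4); Player 2 gets 1.
- Z → Player I plays D (best of 5, 4, 6, 11, 1); Player 2 gets 5.
Maximizing over 1, 4, 1, 5, Player 2 chooses Z. Subgame-perfect outcome: (D, Z) with payoffs (11, 5).
For the simultaneous game, intersect best replies.
Player I's best replies: W→A; X→E; Y→C; Z→D.
Player 2's best replies: A→X; B→Y; C→Z; D→X; E→X.
The unique mutual best reply is (E, X), giving (9, 4).
Player I earns 11 sequentially versus 9 at the Nash outcome: better off.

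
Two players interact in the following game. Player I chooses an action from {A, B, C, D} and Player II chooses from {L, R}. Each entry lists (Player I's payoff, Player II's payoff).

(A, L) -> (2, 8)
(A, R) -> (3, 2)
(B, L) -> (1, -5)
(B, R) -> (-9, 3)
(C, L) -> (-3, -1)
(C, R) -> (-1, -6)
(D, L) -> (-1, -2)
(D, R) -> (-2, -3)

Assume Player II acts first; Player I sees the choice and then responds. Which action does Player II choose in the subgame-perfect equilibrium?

Player I best-responds to each possible Player II move:
- L: BR = A, leader payoff 8.
- R: BR = A, leader payoff 2.
Player II's induced payoffs are 8, 2, so Player II commits to L. Subgame-perfect outcome: (A, L) with payoffs (2, 8).

L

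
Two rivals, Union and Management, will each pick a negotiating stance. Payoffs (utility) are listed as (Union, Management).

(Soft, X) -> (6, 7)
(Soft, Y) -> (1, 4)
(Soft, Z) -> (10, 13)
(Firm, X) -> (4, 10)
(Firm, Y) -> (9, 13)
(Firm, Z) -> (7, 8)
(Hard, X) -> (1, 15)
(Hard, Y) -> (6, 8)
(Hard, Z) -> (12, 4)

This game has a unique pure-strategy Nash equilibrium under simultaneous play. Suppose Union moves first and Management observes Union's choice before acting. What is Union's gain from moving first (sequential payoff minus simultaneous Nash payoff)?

1

Backward induction with Union moving first.
- Soft: BR = Z, leader payoff 10.
- Firm: BR = Y, leader payoff 9.
- Hard: BR = X, leader payoff 1.
Union's induced payoffs are 10, 9, 1, so Union commits to Soft. Subgame-perfect outcome: (Soft, Z) with payoffs (10, 13).
Under simultaneous play:
Union's best replies: X→Soft; Y→Firm; Z→Hard.
Management's best replies: Soft→Z; Firm→Y; Hard→X.
The unique mutual best reply is (Firm, Y), giving (9, 13).
Union's commitment gain: 10 − 9 = 1.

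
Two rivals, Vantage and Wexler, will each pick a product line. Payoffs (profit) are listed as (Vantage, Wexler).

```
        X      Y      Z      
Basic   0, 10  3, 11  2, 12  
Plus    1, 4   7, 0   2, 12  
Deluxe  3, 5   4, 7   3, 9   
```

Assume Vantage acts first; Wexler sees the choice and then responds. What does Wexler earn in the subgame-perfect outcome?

9

Wexler best-responds to each possible Vantage move:
- Basic: Wexler compares 10, 11, 12 and picks Z; Vantage would get 2.
- Plus: Wexler compares 4, 0, 12 and picks Z; Vantage would get 2.
- Deluxe: Wexler compares 5, 7, 9 and picks Z; Vantage would get 3.
Among 2, 2, 3, the best is 3 at Deluxe. Subgame-perfect outcome: (Deluxe, Z) with payoffs (3, 9).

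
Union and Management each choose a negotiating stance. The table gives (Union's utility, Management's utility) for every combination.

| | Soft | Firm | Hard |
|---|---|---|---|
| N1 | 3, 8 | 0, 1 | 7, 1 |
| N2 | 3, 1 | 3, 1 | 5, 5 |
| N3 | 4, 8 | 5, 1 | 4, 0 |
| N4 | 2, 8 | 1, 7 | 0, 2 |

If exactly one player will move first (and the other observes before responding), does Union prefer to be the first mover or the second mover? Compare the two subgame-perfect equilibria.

If Union leads: Management's best replies are N1→Soft, N2→Hard, N3→Soft, N4→Soft; Union's induced payoffs 3, 5, 4, 2; outcome (N2, Hard), payoffs (5, 5).
If Management leads: Union's best replies are Soft→N3, Firm→N3, Hard→N1; Management's induced payoffs 8, 1, 1; outcome (N3, Soft), payoffs (4, 8).
Union gets 5 moving first and 4 moving second, so Union prefers to move first.

first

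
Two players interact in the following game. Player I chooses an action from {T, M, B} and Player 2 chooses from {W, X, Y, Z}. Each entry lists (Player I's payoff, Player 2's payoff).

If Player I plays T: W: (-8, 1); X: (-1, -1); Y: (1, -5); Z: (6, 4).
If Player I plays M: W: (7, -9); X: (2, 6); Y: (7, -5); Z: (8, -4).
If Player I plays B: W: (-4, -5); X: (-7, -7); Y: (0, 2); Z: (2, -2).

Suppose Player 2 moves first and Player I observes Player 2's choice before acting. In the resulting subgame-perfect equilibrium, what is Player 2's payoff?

6

Backward induction with Player 2 moving first.
- W: Player I compares -8, 7, -4 and picks M; Player 2 would get -9.
- X: Player I compares -1, 2, -7 and picks M; Player 2 would get 6.
- Y: Player I compares 1, 7, 0 and picks M; Player 2 would get -5.
- Z: Player I compares 6, 8, 2 and picks M; Player 2 would get -4.
Maximizing over -9, 6, -5, -4, Player 2 chooses X. Subgame-perfect outcome: (M, X) with payoffs (2, 6).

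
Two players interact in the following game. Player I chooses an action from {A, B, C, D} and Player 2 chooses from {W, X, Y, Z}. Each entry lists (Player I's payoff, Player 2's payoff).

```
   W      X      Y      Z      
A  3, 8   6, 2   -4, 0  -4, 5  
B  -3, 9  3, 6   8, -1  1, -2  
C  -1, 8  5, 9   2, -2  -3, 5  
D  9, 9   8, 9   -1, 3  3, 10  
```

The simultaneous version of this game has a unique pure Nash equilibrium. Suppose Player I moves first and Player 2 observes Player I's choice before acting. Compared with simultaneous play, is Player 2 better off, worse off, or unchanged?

worse off

Backward induction with Player I moving first.
- A: Player 2 compares 8, 2, 0, 5 and picks W; Player I would get 3.
- B: Player 2 compares 9, 6, -1, -2 and picks W; Player I would get -3.
- C: Player 2 compares 8, 9, -2, 5 and picks X; Player I would get 5.
- D: Player 2 compares 9, 9, 3, 10 and picks Z; Player I would get 3.
Maximizing over 3, -3, 5, 3, Player I chooses C. Subgame-perfect outcome: (C, X) with payoffs (5, 9).
Now find the simultaneous Nash equilibrium.
Player I's best replies: W→D; X→D; Y→B; Z→D.
Player 2's best replies: A→W; B→W; C→X; D→Z.
Only (D, Z) has each player best-responding; Nash payoffs (3, 10).
Player 2 earns 9 sequentially versus 10 at the Nash outcome: worse off.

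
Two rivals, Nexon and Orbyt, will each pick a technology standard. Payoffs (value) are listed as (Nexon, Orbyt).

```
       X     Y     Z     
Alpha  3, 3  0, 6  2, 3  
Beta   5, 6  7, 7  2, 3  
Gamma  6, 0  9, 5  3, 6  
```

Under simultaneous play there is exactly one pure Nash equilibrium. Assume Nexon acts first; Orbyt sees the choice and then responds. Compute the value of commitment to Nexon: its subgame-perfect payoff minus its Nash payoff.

4

Work backward from Orbyt's decision.
- Alpha: BR = Y, leader payoff 0.
- Beta: BR = Y, leader payoff 7.
- Gamma: BR = Z, leader payoff 3.
Nexon's induced payoffs are 0, 7, 3, so Nexon commits to Beta. Subgame-perfect outcome: (Beta, Y) with payoffs (7, 7).
Now find the simultaneous Nash equilibrium.
Nexon's best replies: X→Gamma; Y→Gamma; Z→Gamma.
Orbyt's best replies: Alpha→Y; Beta→Y; Gamma→Z.
The unique mutual best reply is (Gamma, Z), giving (3, 6).
Nexon's commitment gain: 7 − 3 = 4.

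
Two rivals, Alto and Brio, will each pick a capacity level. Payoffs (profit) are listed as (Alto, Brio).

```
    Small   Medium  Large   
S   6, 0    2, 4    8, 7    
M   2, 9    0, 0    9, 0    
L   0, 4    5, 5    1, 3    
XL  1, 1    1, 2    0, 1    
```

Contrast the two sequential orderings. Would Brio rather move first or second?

If Alto leads: Brio's best replies are S→Large, M→Small, L→Medium, XL→Medium; Alto's induced payoffs 8, 2, 5, 1; outcome (S, Large), payoffs (8, 7).
If Brio leads: Alto's best replies are Small→S, Medium→L, Large→M; Brio's induced payoffs 0, 5, 0; outcome (L, Medium), payoffs (5, 5).
Brio gets 5 moving first and 7 moving second, so Brio prefers to move second.

second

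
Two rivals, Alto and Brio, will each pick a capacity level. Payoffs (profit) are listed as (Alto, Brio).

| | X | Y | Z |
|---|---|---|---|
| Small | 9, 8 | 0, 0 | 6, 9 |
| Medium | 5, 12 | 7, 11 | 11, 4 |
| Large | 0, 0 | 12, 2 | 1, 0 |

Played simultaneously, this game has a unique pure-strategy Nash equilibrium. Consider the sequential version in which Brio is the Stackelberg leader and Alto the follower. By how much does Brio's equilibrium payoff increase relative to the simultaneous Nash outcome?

Backward induction with Brio moving first.
- X: Alto compares 9, 5, 0 and picks Small; Brio would get 8.
- Y: Alto compares 0, 7, 12 and picks Large; Brio would get 2.
- Z: Alto compares 6, 11, 1 and picks Medium; Brio would get 4.
Among 8, 2, 4, the best is 8 at X. Subgame-perfect outcome: (Small, X) with payoffs (9, 8).
Now find the simultaneous Nash equilibrium.
Alto's best replies: X→Small; Y→Large; Z→Medium.
Brio's best replies: Small→Z; Medium→X; Large→Y.
Only (Large, Y) has each player best-responding; Nash payoffs (12, 2).
Brio's commitment gain: 8 − 2 = 6.

6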